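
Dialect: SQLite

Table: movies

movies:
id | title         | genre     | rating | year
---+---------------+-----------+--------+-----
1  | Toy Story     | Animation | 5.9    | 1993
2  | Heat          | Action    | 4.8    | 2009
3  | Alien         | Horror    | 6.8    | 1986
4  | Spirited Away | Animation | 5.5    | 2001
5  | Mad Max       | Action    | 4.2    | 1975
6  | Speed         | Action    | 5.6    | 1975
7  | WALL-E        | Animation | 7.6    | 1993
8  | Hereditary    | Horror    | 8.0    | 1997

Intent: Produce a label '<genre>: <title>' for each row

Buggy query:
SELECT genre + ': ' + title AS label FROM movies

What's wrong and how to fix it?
Bug: SQLite uses || for string concatenation; + coerces text to numbers (yielding 0)

Fix: Replace + with || to concatenate text

Corrected query:
SELECT genre || ': ' || title AS label FROM movies

Result:
label                   
------------------------
Animation: Toy Story    
Action: Heat            
Horror: Alien           
Animation: Spirited Away
Action: Mad Max         
Action: Speed           
Animation: WALL-E       
Horror: Hereditary      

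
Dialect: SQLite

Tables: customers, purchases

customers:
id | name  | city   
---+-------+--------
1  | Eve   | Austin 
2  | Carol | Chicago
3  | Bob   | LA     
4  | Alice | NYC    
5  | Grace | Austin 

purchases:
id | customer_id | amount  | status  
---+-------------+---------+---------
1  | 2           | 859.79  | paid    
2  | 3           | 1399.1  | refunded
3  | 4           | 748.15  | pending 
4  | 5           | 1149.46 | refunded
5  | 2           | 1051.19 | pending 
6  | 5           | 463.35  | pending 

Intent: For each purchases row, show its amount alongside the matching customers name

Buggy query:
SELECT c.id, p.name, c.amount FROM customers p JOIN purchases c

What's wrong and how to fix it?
Bug: JOIN with no ON clause produces a cartesian product; every purchases row pairs with every customers row

Fix: Specify the join condition linking the foreign key to the parent id

Corrected query:
SELECT c.id, p.name, c.amount FROM customers p JOIN purchases c ON c.customer_id = p.id

Result:
id | name  | amount 
---+-------+--------
1  | Carol | 859.79 
2  | Bob   | 1399.1 
3  | Alice | 748.15 
4  | Grace | 1149.46
5  | Carol | 1051.19
6  | Grace | 463.35 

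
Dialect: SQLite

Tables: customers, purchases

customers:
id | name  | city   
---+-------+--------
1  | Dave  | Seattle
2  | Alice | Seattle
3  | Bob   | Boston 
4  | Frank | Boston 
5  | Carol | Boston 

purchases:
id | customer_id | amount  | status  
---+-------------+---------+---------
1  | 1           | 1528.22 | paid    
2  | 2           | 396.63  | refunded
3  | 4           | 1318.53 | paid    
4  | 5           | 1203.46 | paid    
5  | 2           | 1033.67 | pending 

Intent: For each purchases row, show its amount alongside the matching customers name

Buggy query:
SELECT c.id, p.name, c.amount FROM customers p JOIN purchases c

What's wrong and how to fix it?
Bug: JOIN with no ON clause produces a cartesian product; every purchases row pairs with every customers row

Fix: Specify the join condition linking the foreign key to the parent id

Corrected query:
SELECT c.id, p.name, c.amount FROM customers p JOIN purchases c ON c.customer_id = p.id

Result:
id | name  | amount 
---+-------+--------
1  | Dave  | 1528.22
2  | Alice | 396.63 
3  | Frank | 1318.53
4  | Carol | 1203.46
5  | Alice | 1033.67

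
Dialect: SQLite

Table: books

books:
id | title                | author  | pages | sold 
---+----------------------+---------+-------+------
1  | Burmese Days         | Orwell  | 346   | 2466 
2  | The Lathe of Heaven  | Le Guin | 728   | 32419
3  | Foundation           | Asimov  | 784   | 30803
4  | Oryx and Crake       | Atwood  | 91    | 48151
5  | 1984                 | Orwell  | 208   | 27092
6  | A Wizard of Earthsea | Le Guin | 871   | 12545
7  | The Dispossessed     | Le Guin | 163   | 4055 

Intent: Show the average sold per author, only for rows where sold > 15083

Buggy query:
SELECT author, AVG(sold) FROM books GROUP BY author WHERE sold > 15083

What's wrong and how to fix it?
Bug: Row-level WHERE must come before GROUP BY in the clause order

Fix: Place WHERE between FROM and GROUP BY

Corrected query:
SELECT author, AVG(sold) FROM books WHERE sold > 15083 GROUP BY author

Result:
author  | AVG(sold)
--------+----------
Asimov  | 30803    
Atwood  | 48151    
Le Guin | 32419    
Orwell  | 27092    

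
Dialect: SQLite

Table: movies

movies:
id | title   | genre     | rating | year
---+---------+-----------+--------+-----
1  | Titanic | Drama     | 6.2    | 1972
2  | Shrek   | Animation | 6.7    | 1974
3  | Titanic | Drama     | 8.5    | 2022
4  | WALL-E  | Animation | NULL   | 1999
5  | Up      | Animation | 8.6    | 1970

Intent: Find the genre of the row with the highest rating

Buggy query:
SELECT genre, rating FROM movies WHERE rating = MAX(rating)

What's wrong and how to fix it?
Bug: MAX(rating) is an aggregate and cannot be used directly in WHERE

Fix: Wrap MAX in a scalar subquery so WHERE compares against a single value

Corrected query:
SELECT genre, rating FROM movies WHERE rating = (SELECT MAX(rating) FROM movies)

Result:
genre     | rating
----------+-------
Animation | 8.6   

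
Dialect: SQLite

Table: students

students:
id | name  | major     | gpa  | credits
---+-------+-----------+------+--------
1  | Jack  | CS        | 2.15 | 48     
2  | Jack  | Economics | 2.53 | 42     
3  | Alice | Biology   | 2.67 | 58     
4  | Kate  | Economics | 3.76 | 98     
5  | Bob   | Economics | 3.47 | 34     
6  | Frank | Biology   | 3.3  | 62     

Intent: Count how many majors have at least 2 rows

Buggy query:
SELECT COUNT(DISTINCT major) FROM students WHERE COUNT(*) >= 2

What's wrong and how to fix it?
Bug: COUNT(*) cannot appear in WHERE; the per-group count doesn't exist yet

Fix: Use a subquery that GROUPs and filters with HAVING, then count its rows

Corrected query:
SELECT COUNT(*) FROM (SELECT major FROM students GROUP BY major HAVING COUNT(*) >= 2)

Result:
COUNT(*)
--------
2       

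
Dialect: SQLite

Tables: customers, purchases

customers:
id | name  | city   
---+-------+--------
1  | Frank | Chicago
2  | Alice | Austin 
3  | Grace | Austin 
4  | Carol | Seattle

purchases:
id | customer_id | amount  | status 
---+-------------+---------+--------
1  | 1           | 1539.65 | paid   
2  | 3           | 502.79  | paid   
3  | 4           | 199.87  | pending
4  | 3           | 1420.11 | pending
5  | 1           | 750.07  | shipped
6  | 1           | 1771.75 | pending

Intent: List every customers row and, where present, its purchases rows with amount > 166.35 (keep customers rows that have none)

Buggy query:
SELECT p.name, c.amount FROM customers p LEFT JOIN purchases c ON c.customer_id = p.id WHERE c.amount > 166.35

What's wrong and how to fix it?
Bug: A WHERE condition on the right-hand table after LEFT JOIN drops unmatched parents

Fix: Move the right-table condition into the ON clause so unmatched parents are kept

Corrected query:
SELECT p.name, c.amount FROM customers p LEFT JOIN purchases c ON c.customer_id = p.id AND c.amount > 166.35

Result:
name  | amount 
------+--------
Frank | 750.07 
Frank | 1539.65
Frank | 1771.75
Alice | NULL   
Grace | 502.79 
Grace | 1420.11
Carol | 199.87 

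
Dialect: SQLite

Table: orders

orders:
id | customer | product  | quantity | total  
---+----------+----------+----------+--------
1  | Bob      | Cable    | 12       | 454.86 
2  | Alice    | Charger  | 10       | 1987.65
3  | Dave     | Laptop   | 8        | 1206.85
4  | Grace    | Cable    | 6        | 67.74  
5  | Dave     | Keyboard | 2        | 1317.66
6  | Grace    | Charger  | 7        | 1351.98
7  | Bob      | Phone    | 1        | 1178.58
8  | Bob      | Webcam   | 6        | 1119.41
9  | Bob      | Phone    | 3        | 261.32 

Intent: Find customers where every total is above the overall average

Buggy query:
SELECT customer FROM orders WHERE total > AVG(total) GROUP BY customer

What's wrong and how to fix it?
Bug: WHERE evaluates per row before aggregation, so AVG() is unavailable

Fix: Compute the overall average in a scalar subquery and compare each group's MIN against it in HAVING

Corrected query:
SELECT customer FROM orders GROUP BY customer HAVING MIN(total) > (SELECT AVG(total) FROM orders)

Result:
customer
--------
Alice   
Dave    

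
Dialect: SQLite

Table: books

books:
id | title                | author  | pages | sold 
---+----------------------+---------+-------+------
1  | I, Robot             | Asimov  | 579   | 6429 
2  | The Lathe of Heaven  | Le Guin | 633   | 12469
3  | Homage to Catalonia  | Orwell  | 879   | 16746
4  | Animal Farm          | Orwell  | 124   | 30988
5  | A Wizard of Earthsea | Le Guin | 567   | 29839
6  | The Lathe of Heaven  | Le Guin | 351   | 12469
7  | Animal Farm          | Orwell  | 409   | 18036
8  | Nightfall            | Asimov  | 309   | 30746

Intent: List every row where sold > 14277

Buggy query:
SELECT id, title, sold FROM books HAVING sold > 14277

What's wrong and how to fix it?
Bug: This is a non-aggregate query (no GROUP BY, no aggregates), so in SQLite the HAVING clause is invalid here; a row-level condition belongs in WHERE

Fix: Replace HAVING with WHERE since the condition applies to individual rows

Corrected query:
SELECT id, title, sold FROM books WHERE sold > 14277

Result:
id | title                | sold 
---+----------------------+------
3  | Homage to Catalonia  | 16746
4  | Animal Farm          | 30988
5  | A Wizard of Earthsea | 29839
7  | Animal Farm          | 18036
8  | Nightfall            | 30746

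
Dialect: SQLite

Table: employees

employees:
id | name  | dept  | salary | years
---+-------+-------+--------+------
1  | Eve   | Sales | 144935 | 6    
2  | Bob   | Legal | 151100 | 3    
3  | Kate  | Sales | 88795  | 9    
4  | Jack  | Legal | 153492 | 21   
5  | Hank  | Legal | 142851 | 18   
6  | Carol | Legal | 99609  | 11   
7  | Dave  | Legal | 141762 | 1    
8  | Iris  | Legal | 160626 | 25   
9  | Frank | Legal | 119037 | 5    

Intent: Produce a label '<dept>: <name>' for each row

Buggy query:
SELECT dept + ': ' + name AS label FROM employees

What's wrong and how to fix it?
Bug: '+' is numeric addition; on text columns SQLite converts them to 0 instead of concatenating

Fix: Use the || operator for string concatenation

Corrected query:
SELECT dept || ': ' || name AS label FROM employees

Result:
label       
------------
Sales: Eve  
Legal: Bob  
Sales: Kate 
Legal: Jack 
Legal: Hank 
Legal: Carol
Legal: Dave 
Legal: Iris 
Legal: Frank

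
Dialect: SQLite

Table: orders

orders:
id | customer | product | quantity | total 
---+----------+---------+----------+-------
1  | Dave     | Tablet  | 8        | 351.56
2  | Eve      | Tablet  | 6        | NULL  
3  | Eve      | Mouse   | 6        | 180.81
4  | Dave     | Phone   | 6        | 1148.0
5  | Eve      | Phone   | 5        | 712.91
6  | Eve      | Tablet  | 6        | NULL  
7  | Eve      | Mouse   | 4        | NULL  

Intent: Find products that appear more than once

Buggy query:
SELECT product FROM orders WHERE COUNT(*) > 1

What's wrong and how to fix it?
Bug: COUNT(*) is an aggregate and cannot be used in WHERE

Fix: Group first, then use HAVING for the count condition

Corrected query:
SELECT product FROM orders GROUP BY product HAVING COUNT(*) > 1

Result:
product
-------
Mouse  
Phone  
Tablet 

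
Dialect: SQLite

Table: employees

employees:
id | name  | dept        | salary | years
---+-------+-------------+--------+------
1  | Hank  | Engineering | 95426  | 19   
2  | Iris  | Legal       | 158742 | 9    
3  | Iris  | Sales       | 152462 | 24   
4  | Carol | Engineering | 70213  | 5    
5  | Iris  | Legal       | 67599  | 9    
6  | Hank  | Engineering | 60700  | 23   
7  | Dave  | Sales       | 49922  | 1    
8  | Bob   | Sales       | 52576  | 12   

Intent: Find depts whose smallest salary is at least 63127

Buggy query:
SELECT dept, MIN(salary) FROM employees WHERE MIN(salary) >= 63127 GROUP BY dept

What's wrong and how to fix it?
Bug: Aggregates like MIN are computed per group after WHERE runs

Fix: Replace WHERE with HAVING after the GROUP BY

Corrected query:
SELECT dept, MIN(salary) FROM employees GROUP BY dept HAVING MIN(salary) >= 63127

Result:
dept  | MIN(salary)
------+------------
Legal | 67599      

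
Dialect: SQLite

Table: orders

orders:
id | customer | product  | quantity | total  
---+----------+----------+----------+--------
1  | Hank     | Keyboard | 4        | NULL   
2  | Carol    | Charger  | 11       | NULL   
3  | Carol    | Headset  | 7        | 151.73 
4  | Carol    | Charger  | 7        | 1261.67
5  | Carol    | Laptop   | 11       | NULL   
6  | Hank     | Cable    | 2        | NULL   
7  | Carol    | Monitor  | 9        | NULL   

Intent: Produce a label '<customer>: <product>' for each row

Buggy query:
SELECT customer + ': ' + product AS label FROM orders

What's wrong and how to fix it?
Bug: '+' is numeric addition; on text columns SQLite converts them to 0 instead of concatenating

Fix: Use the || operator for string concatenation

Corrected query:
SELECT customer || ': ' || product AS label FROM orders

Result:
label         
--------------
Hank: Keyboard
Carol: Charger
Carol: Headset
Carol: Charger
Carol: Laptop 
Hank: Cable   
Carol: Monitor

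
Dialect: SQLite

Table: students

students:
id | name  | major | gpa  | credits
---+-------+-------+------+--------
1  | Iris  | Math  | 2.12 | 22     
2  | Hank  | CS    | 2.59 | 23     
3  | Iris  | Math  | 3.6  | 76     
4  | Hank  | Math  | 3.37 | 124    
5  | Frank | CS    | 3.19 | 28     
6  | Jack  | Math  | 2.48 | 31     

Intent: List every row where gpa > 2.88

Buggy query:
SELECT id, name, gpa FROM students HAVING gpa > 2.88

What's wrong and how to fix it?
Bug: HAVING filters the output of aggregation, but this query has no GROUP BY and no aggregate functions, so SQLite rejects it (HAVING clause on a non-aggregate query); the condition here is per row

Fix: Replace HAVING with WHERE since the condition applies to individual rows

Corrected query:
SELECT id, name, gpa FROM students WHERE gpa > 2.88

Result:
id | name  | gpa 
---+-------+-----
3  | Iris  | 3.6 
4  | Hank  | 3.37
5  | Frank | 3.19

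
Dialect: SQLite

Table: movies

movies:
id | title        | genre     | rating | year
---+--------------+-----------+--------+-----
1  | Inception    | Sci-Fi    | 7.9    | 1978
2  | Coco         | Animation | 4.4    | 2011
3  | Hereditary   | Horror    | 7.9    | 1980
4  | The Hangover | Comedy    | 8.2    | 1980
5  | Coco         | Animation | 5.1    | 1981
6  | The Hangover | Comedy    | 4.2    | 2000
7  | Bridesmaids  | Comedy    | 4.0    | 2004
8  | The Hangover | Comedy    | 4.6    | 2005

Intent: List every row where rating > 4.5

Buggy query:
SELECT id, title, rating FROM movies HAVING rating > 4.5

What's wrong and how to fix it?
Bug: This is a non-aggregate query (no GROUP BY, no aggregates), so in SQLite the HAVING clause is invalid here; a row-level condition belongs in WHERE

Fix: Replace HAVING with WHERE since the condition applies to individual rows

Corrected query:
SELECT id, title, rating FROM movies WHERE rating > 4.5

Result:
id | title        | rating
---+--------------+-------
1  | Inception    | 7.9   
3  | Hereditary   | 7.9   
4  | The Hangover | 8.2   
5  | Coco         | 5.1   
8  | The Hangover | 4.6   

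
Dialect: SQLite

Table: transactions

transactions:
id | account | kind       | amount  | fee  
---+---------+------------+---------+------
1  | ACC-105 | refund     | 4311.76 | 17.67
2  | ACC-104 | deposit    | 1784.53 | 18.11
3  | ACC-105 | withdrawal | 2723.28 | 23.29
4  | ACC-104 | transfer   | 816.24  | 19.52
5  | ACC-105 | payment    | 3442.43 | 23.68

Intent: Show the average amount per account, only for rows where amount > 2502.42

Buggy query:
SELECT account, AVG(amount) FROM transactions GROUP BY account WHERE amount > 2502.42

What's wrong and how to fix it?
Bug: WHERE cannot follow GROUP BY

Fix: Move the WHERE clause before GROUP BY

Corrected query:
SELECT account, AVG(amount) FROM transactions WHERE amount > 2502.42 GROUP BY account

Result:
account | AVG(amount)
--------+------------
ACC-105 | 3492.49    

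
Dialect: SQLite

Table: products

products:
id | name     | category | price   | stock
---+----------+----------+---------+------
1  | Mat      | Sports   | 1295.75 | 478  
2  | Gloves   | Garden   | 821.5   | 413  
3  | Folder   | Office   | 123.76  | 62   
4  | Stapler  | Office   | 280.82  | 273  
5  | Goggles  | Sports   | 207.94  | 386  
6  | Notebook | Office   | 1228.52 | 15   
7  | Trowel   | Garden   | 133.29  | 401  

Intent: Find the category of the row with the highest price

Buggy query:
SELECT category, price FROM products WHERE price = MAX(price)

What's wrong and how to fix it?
Bug: MAX(price) is an aggregate and cannot be used directly in WHERE

Fix: Use a subquery: WHERE price = (SELECT MAX(price) FROM products)

Corrected query:
SELECT category, price FROM products WHERE price = (SELECT MAX(price) FROM products)

Result:
category | price  
---------+--------
Sports   | 1295.75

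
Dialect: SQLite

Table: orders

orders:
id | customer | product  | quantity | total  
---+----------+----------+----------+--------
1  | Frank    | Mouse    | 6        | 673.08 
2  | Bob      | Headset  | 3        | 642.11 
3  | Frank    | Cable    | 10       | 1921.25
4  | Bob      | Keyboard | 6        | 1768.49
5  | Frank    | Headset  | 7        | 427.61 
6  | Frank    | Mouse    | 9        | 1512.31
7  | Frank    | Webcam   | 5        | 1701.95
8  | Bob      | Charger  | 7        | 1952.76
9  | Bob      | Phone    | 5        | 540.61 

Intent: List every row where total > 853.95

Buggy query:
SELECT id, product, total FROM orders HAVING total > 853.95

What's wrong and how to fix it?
Bug: This is a non-aggregate query (no GROUP BY, no aggregates), so in SQLite the HAVING clause is invalid here; a row-level condition belongs in WHERE

Fix: Use WHERE for row-level filtering

Corrected query:
SELECT id, product, total FROM orders WHERE total > 853.95

Result:
id | product  | total  
---+----------+--------
3  | Cable    | 1921.25
4  | Keyboard | 1768.49
6  | Mouse    | 1512.31
7  | Webcam   | 1701.95
8  | Charger  | 1952.76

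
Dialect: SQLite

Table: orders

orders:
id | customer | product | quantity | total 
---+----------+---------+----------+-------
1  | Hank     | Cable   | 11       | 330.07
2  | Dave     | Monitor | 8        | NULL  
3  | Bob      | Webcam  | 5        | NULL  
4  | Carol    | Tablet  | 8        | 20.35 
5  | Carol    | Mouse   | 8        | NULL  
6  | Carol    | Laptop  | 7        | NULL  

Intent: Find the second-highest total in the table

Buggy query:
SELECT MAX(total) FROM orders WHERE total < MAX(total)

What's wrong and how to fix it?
Bug: The inner MAX is an aggregate inside WHERE, which is not allowed

Fix: Put the inner MAX in a scalar subquery

Corrected query:
SELECT MAX(total) FROM orders WHERE total < (SELECT MAX(total) FROM orders)

Result:
MAX(total)
----------
20.35     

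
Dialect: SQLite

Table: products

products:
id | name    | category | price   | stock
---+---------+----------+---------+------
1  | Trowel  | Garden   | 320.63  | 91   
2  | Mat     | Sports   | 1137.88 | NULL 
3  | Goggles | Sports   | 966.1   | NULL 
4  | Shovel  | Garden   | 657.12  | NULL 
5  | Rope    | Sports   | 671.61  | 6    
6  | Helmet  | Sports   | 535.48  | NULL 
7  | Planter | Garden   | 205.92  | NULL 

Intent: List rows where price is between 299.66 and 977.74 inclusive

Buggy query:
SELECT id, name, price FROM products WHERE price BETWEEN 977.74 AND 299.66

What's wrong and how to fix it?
Bug: BETWEEN expects the lower bound first; with 977.74 AND 299.66 the range is empty

Fix: Write BETWEEN 299.66 AND 977.74

Corrected query:
SELECT id, name, price FROM products WHERE price BETWEEN 299.66 AND 977.74

Result:
id | name    | price 
---+---------+-------
1  | Trowel  | 320.63
3  | Goggles | 966.1 
4  | Shovel  | 657.12
5  | Rope    | 671.61
6  | Helmet  | 535.48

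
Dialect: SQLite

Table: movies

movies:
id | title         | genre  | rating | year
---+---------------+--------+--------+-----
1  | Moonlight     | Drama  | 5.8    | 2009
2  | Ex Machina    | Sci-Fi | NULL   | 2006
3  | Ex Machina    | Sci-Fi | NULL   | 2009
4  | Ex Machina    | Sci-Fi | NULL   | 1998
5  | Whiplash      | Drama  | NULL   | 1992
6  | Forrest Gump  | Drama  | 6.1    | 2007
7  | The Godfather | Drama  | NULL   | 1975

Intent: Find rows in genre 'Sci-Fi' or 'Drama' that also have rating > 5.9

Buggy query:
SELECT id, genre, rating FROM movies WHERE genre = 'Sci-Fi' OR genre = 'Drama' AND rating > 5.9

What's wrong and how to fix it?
Bug: AND binds tighter than OR, so this parses as genre = 'Sci-Fi' OR (genre = 'Drama' AND rating > 5.9)

Fix: Group the OR with parentheses (or use IN), then AND the threshold

Corrected query:
SELECT id, genre, rating FROM movies WHERE (genre = 'Sci-Fi' OR genre = 'Drama') AND rating > 5.9

Result:
id | genre | rating
---+-------+-------
6  | Drama | 6.1   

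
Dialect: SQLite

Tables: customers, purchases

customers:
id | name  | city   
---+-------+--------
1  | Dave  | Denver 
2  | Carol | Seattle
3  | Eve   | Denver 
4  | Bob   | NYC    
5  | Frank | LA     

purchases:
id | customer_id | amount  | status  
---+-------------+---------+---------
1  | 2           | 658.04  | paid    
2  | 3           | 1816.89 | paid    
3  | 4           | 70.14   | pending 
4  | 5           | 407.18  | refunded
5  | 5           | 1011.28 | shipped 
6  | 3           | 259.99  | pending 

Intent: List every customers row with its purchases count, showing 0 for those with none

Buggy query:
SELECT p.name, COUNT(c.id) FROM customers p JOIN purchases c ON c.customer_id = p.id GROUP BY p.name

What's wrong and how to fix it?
Bug: An inner join excludes parents with zero children

Fix: Use LEFT JOIN so parents without children still appear (COUNT(c.id) gives 0)

Corrected query:
SELECT p.name, COUNT(c.id) FROM customers p LEFT JOIN purchases c ON c.customer_id = p.id GROUP BY p.name

Result:
name  | COUNT(c.id)
------+------------
Bob   | 1          
Carol | 1          
Dave  | 0          
Eve   | 2          
Frank | 2          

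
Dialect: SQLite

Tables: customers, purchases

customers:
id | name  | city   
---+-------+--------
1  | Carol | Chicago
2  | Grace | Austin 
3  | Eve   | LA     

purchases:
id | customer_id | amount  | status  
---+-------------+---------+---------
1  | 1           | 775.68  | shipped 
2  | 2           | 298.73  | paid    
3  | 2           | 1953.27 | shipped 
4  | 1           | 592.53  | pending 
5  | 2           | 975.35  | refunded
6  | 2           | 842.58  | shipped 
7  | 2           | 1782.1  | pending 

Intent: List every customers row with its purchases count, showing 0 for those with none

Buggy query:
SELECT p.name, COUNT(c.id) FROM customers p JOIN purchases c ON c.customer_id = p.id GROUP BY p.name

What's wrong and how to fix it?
Bug: An inner join excludes parents with zero children

Fix: Use LEFT JOIN so parents without children still appear (COUNT(c.id) gives 0)

Corrected query:
SELECT p.name, COUNT(c.id) FROM customers p LEFT JOIN purchases c ON c.customer_id = p.id GROUP BY p.name

Result:
name  | COUNT(c.id)
------+------------
Carol | 2          
Eve   | 0          
Grace | 5          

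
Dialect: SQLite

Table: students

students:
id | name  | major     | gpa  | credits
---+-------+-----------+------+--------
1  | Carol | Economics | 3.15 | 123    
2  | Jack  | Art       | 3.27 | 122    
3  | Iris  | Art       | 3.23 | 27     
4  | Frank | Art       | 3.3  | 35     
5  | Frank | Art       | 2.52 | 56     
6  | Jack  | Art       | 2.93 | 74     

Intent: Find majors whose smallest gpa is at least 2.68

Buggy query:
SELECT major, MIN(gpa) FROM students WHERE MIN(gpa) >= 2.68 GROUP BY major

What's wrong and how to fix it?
Bug: Aggregates like MIN are computed per group after WHERE runs

Fix: Replace WHERE with HAVING after the GROUP BY

Corrected query:
SELECT major, MIN(gpa) FROM students GROUP BY major HAVING MIN(gpa) >= 2.68

Result:
major     | MIN(gpa)
----------+---------
Economics | 3.15    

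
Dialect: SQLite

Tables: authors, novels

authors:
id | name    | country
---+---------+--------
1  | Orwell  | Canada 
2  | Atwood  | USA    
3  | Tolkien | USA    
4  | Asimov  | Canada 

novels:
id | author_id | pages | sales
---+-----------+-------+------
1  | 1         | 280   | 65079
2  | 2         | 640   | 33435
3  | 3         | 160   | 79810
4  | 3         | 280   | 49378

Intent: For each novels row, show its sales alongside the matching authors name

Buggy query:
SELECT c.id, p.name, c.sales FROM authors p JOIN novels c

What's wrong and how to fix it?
Bug: Missing join condition: each novels row is matched to all authors rows instead of just its own

Fix: Specify the join condition linking the foreign key to the parent id

Corrected query:
SELECT c.id, p.name, c.sales FROM authors p JOIN novels c ON c.author_id = p.id

Result:
id | name    | sales
---+---------+------
1  | Orwell  | 65079
2  | Atwood  | 33435
3  | Tolkien | 79810
4  | Tolkien | 49378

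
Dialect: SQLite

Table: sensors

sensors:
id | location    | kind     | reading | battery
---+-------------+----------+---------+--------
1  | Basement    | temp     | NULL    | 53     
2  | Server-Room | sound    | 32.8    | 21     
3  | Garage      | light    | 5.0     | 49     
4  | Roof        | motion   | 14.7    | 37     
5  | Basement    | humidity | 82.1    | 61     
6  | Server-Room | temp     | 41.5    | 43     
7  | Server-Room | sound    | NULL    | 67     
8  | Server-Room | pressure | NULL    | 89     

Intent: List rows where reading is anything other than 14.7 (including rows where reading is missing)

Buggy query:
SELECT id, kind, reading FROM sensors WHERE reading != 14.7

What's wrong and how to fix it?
Bug: Inequality against NULL is unknown, not true; rows with NULL are dropped

Fix: Add an explicit OR reading IS NULL to include the missing-value rows

Corrected query:
SELECT id, kind, reading FROM sensors WHERE reading != 14.7 OR reading IS NULL

Result:
id | kind     | reading
---+----------+--------
1  | temp     | NULL   
2  | sound    | 32.8   
3  | light    | 5      
5  | humidity | 82.1   
6  | temp     | 41.5   
7  | sound    | NULL   
8  | pressure | NULL   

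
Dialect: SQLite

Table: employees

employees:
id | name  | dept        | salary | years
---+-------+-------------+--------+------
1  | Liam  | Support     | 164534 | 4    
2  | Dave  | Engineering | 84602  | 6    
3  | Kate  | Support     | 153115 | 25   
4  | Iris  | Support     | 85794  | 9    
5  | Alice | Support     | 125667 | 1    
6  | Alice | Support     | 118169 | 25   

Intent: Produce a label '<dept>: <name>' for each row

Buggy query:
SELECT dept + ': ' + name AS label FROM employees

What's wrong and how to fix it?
Bug: '+' is numeric addition; on text columns SQLite converts them to 0 instead of concatenating

Fix: Replace + with || to concatenate text

Corrected query:
SELECT dept || ': ' || name AS label FROM employees

Result:
label            
-----------------
Support: Liam    
Engineering: Dave
Support: Kate    
Support: Iris    
Support: Alice   
Support: Alice   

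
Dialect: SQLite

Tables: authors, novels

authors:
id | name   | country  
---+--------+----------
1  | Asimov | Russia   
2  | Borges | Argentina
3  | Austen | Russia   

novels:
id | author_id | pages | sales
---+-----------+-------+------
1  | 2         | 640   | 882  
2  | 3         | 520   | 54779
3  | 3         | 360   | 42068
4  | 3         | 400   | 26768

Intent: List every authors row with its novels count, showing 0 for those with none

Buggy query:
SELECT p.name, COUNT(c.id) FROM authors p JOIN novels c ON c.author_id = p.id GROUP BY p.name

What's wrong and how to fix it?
Bug: INNER JOIN drops authors rows that have no matching novels rows

Fix: Switch to LEFT JOIN to retain unmatched parent rows

Corrected query:
SELECT p.name, COUNT(c.id) FROM authors p LEFT JOIN novels c ON c.author_id = p.id GROUP BY p.name

Result:
name   | COUNT(c.id)
-------+------------
Asimov | 0          
Austen | 3          
Borges | 1          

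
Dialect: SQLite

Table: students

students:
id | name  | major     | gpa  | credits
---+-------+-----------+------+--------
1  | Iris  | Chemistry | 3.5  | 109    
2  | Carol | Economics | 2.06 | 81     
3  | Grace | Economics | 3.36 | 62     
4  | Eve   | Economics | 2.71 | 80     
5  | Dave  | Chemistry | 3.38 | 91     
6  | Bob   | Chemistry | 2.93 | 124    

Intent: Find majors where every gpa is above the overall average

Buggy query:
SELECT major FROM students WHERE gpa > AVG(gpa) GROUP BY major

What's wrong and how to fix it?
Bug: AVG() is an aggregate; it can't sit directly in WHERE

Fix: Use a subquery for AVG and a HAVING MIN(...) filter so the condition holds for every row in the group

Corrected query:
SELECT major FROM students GROUP BY major HAVING MIN(gpa) > (SELECT AVG(gpa) FROM students)

Result:
(no rows)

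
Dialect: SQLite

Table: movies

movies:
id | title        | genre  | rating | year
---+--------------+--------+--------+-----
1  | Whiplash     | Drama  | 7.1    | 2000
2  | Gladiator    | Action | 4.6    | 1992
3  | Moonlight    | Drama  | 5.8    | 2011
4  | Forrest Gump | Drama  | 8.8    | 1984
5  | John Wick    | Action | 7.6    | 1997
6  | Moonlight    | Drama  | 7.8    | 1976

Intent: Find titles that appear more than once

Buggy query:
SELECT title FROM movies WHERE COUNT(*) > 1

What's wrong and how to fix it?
Bug: COUNT(*) is an aggregate and cannot be used in WHERE

Fix: GROUP BY title, then filter groups with HAVING COUNT(*) > 1

Corrected query:
SELECT title FROM movies GROUP BY title HAVING COUNT(*) > 1

Result:
title    
---------
Moonlight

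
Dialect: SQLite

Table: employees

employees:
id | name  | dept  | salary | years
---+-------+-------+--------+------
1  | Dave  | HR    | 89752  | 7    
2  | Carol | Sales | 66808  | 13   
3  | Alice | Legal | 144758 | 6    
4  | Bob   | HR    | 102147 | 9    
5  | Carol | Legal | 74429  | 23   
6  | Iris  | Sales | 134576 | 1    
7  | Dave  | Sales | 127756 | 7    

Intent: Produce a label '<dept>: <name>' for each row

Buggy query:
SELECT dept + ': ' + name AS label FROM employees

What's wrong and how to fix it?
Bug: SQLite uses || for string concatenation; + coerces text to numbers (yielding 0)

Fix: Replace + with || to concatenate text

Corrected query:
SELECT dept || ': ' || name AS label FROM employees

Result:
label       
------------
HR: Dave    
Sales: Carol
Legal: Alice
HR: Bob     
Legal: Carol
Sales: Iris 
Sales: Dave 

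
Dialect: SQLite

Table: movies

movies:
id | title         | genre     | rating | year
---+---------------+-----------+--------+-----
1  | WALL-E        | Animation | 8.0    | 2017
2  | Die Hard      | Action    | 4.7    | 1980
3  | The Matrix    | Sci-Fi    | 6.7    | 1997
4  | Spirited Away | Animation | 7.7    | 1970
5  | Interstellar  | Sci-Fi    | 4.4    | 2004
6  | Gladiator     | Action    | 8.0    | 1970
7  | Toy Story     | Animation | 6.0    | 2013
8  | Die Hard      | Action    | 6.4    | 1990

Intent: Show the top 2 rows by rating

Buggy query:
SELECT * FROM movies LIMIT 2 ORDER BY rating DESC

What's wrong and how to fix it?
Bug: LIMIT must come after ORDER BY

Fix: Swap the clauses: ORDER BY first, then LIMIT

Corrected query:
SELECT * FROM movies ORDER BY rating DESC LIMIT 2

Result:
id | title     | genre     | rating | year
---+-----------+-----------+--------+-----
1  | WALL-E    | Animation | 8      | 2017
6  | Gladiator | Action    | 8      | 1970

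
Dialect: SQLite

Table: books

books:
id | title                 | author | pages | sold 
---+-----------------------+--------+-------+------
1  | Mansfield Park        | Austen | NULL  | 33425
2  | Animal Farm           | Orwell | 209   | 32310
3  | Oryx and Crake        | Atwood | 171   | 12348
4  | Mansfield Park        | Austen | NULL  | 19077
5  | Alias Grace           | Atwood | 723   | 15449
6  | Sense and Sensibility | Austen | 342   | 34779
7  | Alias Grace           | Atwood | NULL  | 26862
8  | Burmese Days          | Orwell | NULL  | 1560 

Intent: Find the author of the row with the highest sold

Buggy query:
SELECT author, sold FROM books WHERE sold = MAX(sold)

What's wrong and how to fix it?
Bug: MAX(sold) is an aggregate and cannot be used directly in WHERE

Fix: Use a subquery: WHERE sold = (SELECT MAX(sold) FROM books)

Corrected query:
SELECT author, sold FROM books WHERE sold = (SELECT MAX(sold) FROM books)

Result:
author | sold 
-------+------
Austen | 34779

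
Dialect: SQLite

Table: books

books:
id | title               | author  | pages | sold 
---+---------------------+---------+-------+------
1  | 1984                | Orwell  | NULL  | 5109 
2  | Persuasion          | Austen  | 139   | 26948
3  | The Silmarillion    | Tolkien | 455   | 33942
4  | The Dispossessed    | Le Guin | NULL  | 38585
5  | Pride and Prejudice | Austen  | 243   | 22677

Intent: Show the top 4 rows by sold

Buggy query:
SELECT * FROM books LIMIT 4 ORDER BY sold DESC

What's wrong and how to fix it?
Bug: LIMIT must come after ORDER BY

Fix: Sort with ORDER BY, then apply LIMIT

Corrected query:
SELECT * FROM books ORDER BY sold DESC LIMIT 4

Result:
id | title               | author  | pages | sold 
---+---------------------+---------+-------+------
4  | The Dispossessed    | Le Guin | NULL  | 38585
3  | The Silmarillion    | Tolkien | 455   | 33942
2  | Persuasion          | Austen  | 139   | 26948
5  | Pride and Prejudice | Austen  | 243   | 22677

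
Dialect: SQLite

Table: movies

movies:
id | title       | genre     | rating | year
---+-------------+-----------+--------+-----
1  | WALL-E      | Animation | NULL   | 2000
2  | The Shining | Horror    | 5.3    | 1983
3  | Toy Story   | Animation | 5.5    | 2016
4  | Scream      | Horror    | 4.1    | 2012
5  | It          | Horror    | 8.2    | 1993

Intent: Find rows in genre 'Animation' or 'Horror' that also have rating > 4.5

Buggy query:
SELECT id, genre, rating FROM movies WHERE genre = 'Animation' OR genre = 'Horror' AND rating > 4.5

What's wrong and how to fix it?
Bug: Without parentheses, AND is evaluated before OR, so the rating filter only applies to the 'Horror' branch

Fix: Group the OR with parentheses (or use IN), then AND the threshold

Corrected query:
SELECT id, genre, rating FROM movies WHERE (genre = 'Animation' OR genre = 'Horror') AND rating > 4.5

Result:
id | genre     | rating
---+-----------+-------
2  | Horror    | 5.3   
3  | Animation | 5.5   
5  | Horror    | 8.2   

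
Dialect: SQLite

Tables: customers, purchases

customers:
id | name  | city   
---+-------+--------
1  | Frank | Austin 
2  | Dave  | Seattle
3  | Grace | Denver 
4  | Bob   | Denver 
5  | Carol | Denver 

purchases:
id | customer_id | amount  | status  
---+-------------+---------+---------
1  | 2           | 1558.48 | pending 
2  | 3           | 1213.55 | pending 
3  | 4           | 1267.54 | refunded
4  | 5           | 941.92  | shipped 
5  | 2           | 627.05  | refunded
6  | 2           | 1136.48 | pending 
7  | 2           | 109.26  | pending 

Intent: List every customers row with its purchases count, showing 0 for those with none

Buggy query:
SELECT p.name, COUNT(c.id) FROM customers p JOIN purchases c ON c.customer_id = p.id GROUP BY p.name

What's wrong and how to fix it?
Bug: INNER JOIN drops customers rows that have no matching purchases rows

Fix: Switch to LEFT JOIN to retain unmatched parent rows

Corrected query:
SELECT p.name, COUNT(c.id) FROM customers p LEFT JOIN purchases c ON c.customer_id = p.id GROUP BY p.name

Result:
name  | COUNT(c.id)
------+------------
Bob   | 1          
Carol | 1          
Dave  | 4          
Frank | 0          
Grace | 1          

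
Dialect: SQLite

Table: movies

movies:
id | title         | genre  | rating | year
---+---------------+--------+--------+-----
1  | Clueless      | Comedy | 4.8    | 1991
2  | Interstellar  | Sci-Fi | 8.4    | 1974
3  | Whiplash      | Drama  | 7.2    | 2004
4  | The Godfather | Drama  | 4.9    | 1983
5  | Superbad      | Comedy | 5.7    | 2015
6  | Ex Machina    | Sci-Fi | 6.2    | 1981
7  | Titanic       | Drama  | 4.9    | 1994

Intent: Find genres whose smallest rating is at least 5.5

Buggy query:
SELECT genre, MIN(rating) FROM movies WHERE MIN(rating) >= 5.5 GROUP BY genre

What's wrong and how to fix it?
Bug: MIN() in WHERE is a misuse of aggregate

Fix: Replace WHERE with HAVING after the GROUP BY

Corrected query:
SELECT genre, MIN(rating) FROM movies GROUP BY genre HAVING MIN(rating) >= 5.5

Result:
genre  | MIN(rating)
-------+------------
Sci-Fi | 6.2        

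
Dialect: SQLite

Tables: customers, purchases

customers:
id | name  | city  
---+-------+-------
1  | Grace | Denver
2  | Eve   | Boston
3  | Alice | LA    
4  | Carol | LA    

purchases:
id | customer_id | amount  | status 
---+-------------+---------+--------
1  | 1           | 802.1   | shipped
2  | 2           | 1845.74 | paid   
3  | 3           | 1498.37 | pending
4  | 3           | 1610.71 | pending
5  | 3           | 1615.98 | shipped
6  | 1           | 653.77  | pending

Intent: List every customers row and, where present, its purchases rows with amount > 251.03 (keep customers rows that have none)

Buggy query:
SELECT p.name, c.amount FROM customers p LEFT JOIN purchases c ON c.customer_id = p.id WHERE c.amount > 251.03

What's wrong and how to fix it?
Bug: A WHERE condition on the right-hand table after LEFT JOIN drops unmatched parents

Fix: Move the right-table condition into the ON clause so unmatched parents are kept

Corrected query:
SELECT p.name, c.amount FROM customers p LEFT JOIN purchases c ON c.customer_id = p.id AND c.amount > 251.03

Result:
name  | amount 
------+--------
Grace | 653.77 
Grace | 802.1  
Eve   | 1845.74
Alice | 1498.37
Alice | 1610.71
Alice | 1615.98
Carol | NULL   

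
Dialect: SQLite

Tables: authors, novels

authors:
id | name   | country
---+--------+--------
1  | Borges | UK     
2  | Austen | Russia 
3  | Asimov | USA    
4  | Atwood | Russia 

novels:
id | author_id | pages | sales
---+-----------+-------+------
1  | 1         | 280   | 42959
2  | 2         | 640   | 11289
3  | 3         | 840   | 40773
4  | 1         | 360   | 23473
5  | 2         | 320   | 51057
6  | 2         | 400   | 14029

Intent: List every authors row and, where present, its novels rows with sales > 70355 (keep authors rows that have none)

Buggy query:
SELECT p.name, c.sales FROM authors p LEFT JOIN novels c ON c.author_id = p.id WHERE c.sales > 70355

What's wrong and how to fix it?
Bug: A WHERE condition on the right-hand table after LEFT JOIN drops unmatched parents

Fix: Put 'c.sales > 70355' in the JOIN's ON clause instead of WHERE

Corrected query:
SELECT p.name, c.sales FROM authors p LEFT JOIN novels c ON c.author_id = p.id AND c.sales > 70355

Result:
name   | sales
-------+------
Borges | NULL 
Austen | NULL 
Asimov | NULL 
Atwood | NULL 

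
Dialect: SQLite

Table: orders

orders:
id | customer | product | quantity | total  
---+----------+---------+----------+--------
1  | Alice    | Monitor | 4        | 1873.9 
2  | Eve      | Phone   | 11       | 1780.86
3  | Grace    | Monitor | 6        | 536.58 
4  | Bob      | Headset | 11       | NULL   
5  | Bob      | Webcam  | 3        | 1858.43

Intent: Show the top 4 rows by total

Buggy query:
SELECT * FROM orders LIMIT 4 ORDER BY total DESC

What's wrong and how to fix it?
Bug: LIMIT must come after ORDER BY

Fix: Swap the clauses: ORDER BY first, then LIMIT

Corrected query:
SELECT * FROM orders ORDER BY total DESC LIMIT 4

Result:
id | customer | product | quantity | total  
---+----------+---------+----------+--------
1  | Alice    | Monitor | 4        | 1873.9 
5  | Bob      | Webcam  | 3        | 1858.43
2  | Eve      | Phone   | 11       | 1780.86
3  | Grace    | Monitor | 6        | 536.58 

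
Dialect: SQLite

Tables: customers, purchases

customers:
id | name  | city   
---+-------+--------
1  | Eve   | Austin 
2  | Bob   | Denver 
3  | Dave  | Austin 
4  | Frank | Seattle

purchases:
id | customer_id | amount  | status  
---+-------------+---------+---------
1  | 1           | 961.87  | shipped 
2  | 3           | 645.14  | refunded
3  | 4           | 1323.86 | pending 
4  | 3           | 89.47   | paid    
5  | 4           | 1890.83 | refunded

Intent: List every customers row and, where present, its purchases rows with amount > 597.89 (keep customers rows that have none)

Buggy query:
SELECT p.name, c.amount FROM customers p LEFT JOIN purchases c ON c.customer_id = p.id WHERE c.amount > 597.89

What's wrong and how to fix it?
Bug: Filtering c.amount in WHERE discards the NULL rows produced by LEFT JOIN, turning it into an inner join

Fix: Move the right-table condition into the ON clause so unmatched parents are kept

Corrected query:
SELECT p.name, c.amount FROM customers p LEFT JOIN purchases c ON c.customer_id = p.id AND c.amount > 597.89

Result:
name  | amount 
------+--------
Eve   | 961.87 
Bob   | NULL   
Dave  | 645.14 
Frank | 1323.86
Frank | 1890.83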